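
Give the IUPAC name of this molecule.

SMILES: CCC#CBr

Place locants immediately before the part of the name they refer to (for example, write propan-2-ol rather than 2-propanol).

1-bromobut-1-yne

The longest chain bearing the multiple bond is 4 carbons long (butane).
A C≡C triple bond in the chain gives the infix -yne-.
Choose the numbering such that numbering from this end puts the triple bond at C-1 rather than C-3.
That gives the triple bond between C-1 and C-2; a bromo group at C-1.
Assembling the pieces gives 1-bromobut-1-yne.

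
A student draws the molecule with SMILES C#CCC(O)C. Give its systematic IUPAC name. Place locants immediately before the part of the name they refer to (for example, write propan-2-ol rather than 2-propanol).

The longest chain bearing the –OH group and the multiple bond is 5 carbons long (pentane).
The highest-priority functional group is an alcohol (–OH), so the name ends in -ol.
There is one C≡C triple bond, indicated by the ending -yne.
Number the chain so that numbering from this end puts the hydroxyl group at C-2 rather than C-4.
With this numbering: the hydroxyl at C-2; the triple bond between C-4 and C-5.
Assembling the pieces gives pent-4-yn-2-ol.

pent-4-yn-2-ol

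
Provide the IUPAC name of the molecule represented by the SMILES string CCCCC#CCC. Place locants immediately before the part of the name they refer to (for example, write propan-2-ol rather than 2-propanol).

Counting along the main chain through the multiple bond gives 8 carbons: the parent is octane.
A C≡C triple bond in the chain gives the infix -yne-.
The numbering direction is chosen so that numbering from this end puts the triple bond at C-3 rather than C-5.
This places the triple bond between C-3 and C-4.
The name is oct-3-yne.

oct-3-yne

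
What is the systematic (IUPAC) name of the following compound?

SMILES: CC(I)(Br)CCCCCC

2-bromo-2-iodooctane

The longest carbon chain is 8 atoms: the parent is octane.
The numbering direction is chosen so that the substituent locant set {2,2} is lower than {7,7} at the first point of difference.
That gives a bromo group at C-2; an iodo group at C-2.
The substituents are ordered alphabetically, ignoring any di-/tri- multipliers.
Assembling the pieces gives 2-bromo-2-iodooctane.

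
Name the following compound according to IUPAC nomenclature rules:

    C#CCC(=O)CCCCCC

The longest chain bearing the carbonyl and the multiple bond is 10 carbons long (decane).
The principal characteristic group is a ketone (C=O on an internal carbon), named with the suffix -one.
A C≡C triple bond in the chain gives the infix -yne-.
Number the chain so that numbering from this end puts the carbonyl group at C-4 rather than C-7.
With this numbering: the carbonyl at C-4; the triple bond between C-1 and C-2.
The name is dec-1-yn-4-one.

dec-1-yn-4-one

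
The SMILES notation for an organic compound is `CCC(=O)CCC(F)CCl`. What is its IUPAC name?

The longest carbon chain that includes the carbonyl has 7 carbons, so the parent hydride is heptane.
The highest-priority functional group is a ketone (C=O on an internal carbon), so the name ends in -one.
The numbering direction is chosen so that numbering from this end puts the carbonyl group at C-3 rather than C-5.
This places the carbonyl at C-3; a chloro group at C-7; a fluoro group at C-6.
The substituents are ordered alphabetically, ignoring any di-/tri- multipliers.
Putting it together: 7-chloro-6-fluoroheptan-3-one.

7-chloro-6-fluoroheptan-3-one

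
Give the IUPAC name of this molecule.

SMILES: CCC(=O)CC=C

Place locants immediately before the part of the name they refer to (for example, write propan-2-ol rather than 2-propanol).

hex-5-en-3-one

The longest chain bearing the carbonyl and the multiple bond is 6 carbons long (hexane).
A ketone (C=O on an internal carbon) is the principal characteristic group, giving the suffix -one.
There is one C=C double bond, indicated by the ending -ene.
The numbering direction is chosen so that numbering from this end puts the carbonyl group at C-3 rather than C-4.
This places the carbonyl at C-3; the double bond between C-5 and C-6.
Assembling the pieces gives hex-5-en-3-one.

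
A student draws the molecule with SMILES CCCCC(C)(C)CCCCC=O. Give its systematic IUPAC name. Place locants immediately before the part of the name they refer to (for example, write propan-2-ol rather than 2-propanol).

Counting along the main chain through the –CHO group gives 10 carbons: the parent is decane.
An aldehyde (terminal –CHO) is the principal characteristic group, giving the suffix -al.
The numbering direction is chosen so that the aldehyde carbon is C-1 by definition.
This places two methyl groups at C-6.
The name is 6,6-dimethyldecanal.

6,6-dimethyldecanal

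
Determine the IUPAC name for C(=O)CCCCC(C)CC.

The longest carbon chain that includes the –CHO group has 8 carbons, so the parent hydride is octane.
An aldehyde (terminal –CHO) is the principal characteristic group, giving the suffix -al.
Choose the numbering such that the aldehyde carbon is C-1 by definition.
That gives a methyl group at C-6.
Putting it together: 6-methyloctanal.

6-methyloctanal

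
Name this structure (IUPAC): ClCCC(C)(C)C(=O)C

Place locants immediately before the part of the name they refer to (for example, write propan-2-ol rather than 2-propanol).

5-chloro-3,3-dimethylpentan-2-one

The longest carbon chain that includes the carbonyl has 5 carbons, so the parent hydride is pentane.
The principal characteristic group is a ketone (C=O on an internal carbon), named with the suffix -one.
Number the chain so that numbering from this end puts the carbonyl group at C-2 rather than C-4.
With this numbering: the carbonyl at C-2; a chloro group at C-5; two methyl groups at C-3.
Substituent prefixes are cited in alphabetical order (multiplying prefixes like di-/tri- are ignored for ordering).
Assembling the pieces gives 5-chloro-3,3-dimethylpentan-2-one.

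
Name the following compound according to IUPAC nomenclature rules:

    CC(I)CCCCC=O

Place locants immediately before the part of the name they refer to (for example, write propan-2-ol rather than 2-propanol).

The longest carbon chain that includes the –CHO group has 7 carbons, so the parent hydride is heptane.
The principal characteristic group is an aldehyde (terminal –CHO), named with the suffix -al.
The numbering direction is chosen so that the aldehyde carbon is C-1 by definition.
With this numbering: an iodo group at C-6.
The name is 6-iodoheptanal.

6-iodoheptanal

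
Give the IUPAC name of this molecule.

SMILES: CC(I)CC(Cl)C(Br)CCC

5-bromo-4-chloro-2-iodooctane

The longest continuous carbon chain has 8 atoms, so the parent hydride is octane.
Number the chain so that the substituent locant set {2,4,5} is lower than {4,5,7} at the first point of difference.
With this numbering: a bromo group at C-5; a chloro group at C-4; an iodo group at C-2.
Prefixes are listed alphabetically: bromo, chloro, iodo.
Putting it together: 5-bromo-4-chloro-2-iodooctane.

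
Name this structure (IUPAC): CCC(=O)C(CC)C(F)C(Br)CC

Counting along the main chain through the carbonyl gives 8 carbons: the parent is octane.
The highest-priority functional group is a ketone (C=O on an internal carbon), so the name ends in -one.
Choose the numbering such that numbering from this end puts the carbonyl group at C-3 rather than C-6.
That gives the carbonyl at C-3; a bromo group at C-6; an ethyl group at C-4; a fluoro group at C-5.
The substituents are ordered alphabetically, ignoring any di-/tri- multipliers.
Putting it together: 6-bromo-4-ethyl-5-fluorooctan-3-one.

6-bromo-4-ethyl-5-fluorooctan-3-one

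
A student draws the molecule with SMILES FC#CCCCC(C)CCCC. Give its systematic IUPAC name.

The longest carbon chain that includes the multiple bond has 10 carbons, so the parent hydride is decane.
A C≡C triple bond in the chain gives the infix -yne-.
Choose the numbering such that numbering from this end puts the triple bond at C-1 rather than C-9.
With this numbering: the triple bond between C-1 and C-2; a fluoro group at C-1; a methyl group at C-6.
The substituents are ordered alphabetically, ignoring any di-/tri- multipliers.
Putting it together: 1-fluoro-6-methyldec-1-yne.

1-fluoro-6-methyldec-1-yne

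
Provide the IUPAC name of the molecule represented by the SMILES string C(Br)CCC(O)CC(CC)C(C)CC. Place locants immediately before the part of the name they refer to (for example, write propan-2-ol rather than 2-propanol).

1-bromo-6-ethyl-7-methylnonan-4-ol

The longest chain bearing the –OH group is 9 carbons long (nonane).
An alcohol (–OH) is the principal characteristic group, giving the suffix -ol.
Choose the numbering such that numbering from this end puts the hydroxyl group at C-4 rather than C-6.
With this numbering: the hydroxyl at C-4; a bromo group at C-1; an ethyl group at C-6; a methyl group at C-7.
Substituent prefixes are cited in alphabetical order (multiplying prefixes like di-/tri- are ignored for ordering).
The name is 1-bromo-6-ethyl-7-methylnonan-4-ol.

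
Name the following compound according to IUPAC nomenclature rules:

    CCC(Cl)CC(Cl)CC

3,5-dichloroheptane

The longest carbon chain is 7 atoms: the parent is heptane.
The molecule is symmetric, so either numbering direction gives the same locants.
That gives chloro groups at C-3 and C-5.
Putting it together: 3,5-dichloroheptane.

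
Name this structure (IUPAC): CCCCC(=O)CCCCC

The longest chain bearing the carbonyl is 10 carbons long (decane).
A ketone (C=O on an internal carbon) is the principal characteristic group, giving the suffix -one.
Number the chain so that numbering from this end puts the carbonyl group at C-5 rather than C-6.
With this numbering: the carbonyl at C-5.
The name is decan-5-one.

decan-5-one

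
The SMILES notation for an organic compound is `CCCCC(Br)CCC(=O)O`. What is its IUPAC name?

The longest carbon chain that includes the –COOH group has 8 carbons, so the parent hydride is octane.
The principal characteristic group is a carboxylic acid (terminal –COOH), named with the suffix -oic acid.
Choose the numbering such that the carboxylic acid carbon is C-1 by definition.
That gives a bromo group at C-4.
Assembling the pieces gives 4-bromooctanoic acid.

4-bromooctanoic acid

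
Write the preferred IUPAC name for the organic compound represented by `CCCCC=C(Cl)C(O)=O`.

2-chlorohept-2-enoic acid

The longest carbon chain that includes the –COOH group and the multiple bond has 7 carbons, so the parent hydride is heptane.
The principal characteristic group is a carboxylic acid (terminal –COOH), named with the suffix -oic acid.
There is one C=C double bond, indicated by the ending -ene.
Choose the numbering such that the carboxylic acid carbon is C-1 by definition.
That gives the double bond between C-2 and C-3; a chloro group at C-2.
Putting it together: 2-chlorohept-2-enoic acid.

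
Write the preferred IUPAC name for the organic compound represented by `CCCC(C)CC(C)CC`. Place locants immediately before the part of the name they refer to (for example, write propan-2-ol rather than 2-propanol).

3,5-dimethyloctane

The parent chain contains 8 carbons (octane).
Choose the numbering such that the substituent locant set {3,5} is lower than {4,6} at the first point of difference.
With this numbering: methyl groups at C-3 and C-5.
The name is 3,5-dimethyloctane.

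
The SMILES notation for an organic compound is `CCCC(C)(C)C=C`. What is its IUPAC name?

Counting along the main chain through the multiple bond gives 6 carbons: the parent is hexane.
There is one C=C double bond, indicated by the ending -ene.
The numbering direction is chosen so that numbering from this end puts the double bond at C-1 rather than C-5.
With this numbering: the double bond between C-1 and C-2; two methyl groups at C-3.
Putting it together: 3,3-dimethylhex-1-ene.

3,3-dimethylhex-1-ene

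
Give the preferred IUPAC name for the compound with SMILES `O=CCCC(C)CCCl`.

6-chloro-4-methylhexanal

The longest chain bearing the –CHO group is 6 carbons long (hexane).
The principal characteristic group is an aldehyde (terminal –CHO), named with the suffix -al.
The numbering direction is chosen so that the aldehyde carbon is C-1 by definition.
That gives a chloro group at C-6; a methyl group at C-4.
The substituents are ordered alphabetically, ignoring any di-/tri- multipliers.
Assembling the pieces gives 6-chloro-4-methylhexanal.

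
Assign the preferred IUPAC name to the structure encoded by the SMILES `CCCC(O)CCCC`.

octan-4-ol

The longest carbon chain that includes the –OH group has 8 carbons, so the parent hydride is octane.
The highest-priority functional group is an alcohol (–OH), so the name ends in -ol.
Number the chain so that numbering from this end puts the hydroxyl group at C-4 rather than C-5.
This places the hydroxyl at C-4.
Putting it together: octan-4-ol.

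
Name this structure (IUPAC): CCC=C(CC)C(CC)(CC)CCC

Counting along the main chain through the multiple bond gives 8 carbons: the parent is octane.
There is one C=C double bond, indicated by the ending -ene.
Number the chain so that numbering from this end puts the double bond at C-3 rather than C-5.
That gives the double bond between C-3 and C-4; ethyl groups at C-4 and C-5 (×2).
Putting it together: 4,5,5-triethyloct-3-ene.

4,5,5-triethyloct-3-ene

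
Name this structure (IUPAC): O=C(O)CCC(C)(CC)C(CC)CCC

The longest carbon chain that includes the –COOH group has 8 carbons, so the parent hydride is octane.
A carboxylic acid (terminal –COOH) is the principal characteristic group, giving the suffix -oic acid.
Choose the numbering such that the carboxylic acid carbon is C-1 by definition.
This places ethyl groups at C-4 and C-5; a methyl group at C-4.
The substituents are ordered alphabetically, ignoring any di-/tri- multipliers.
Assembling the pieces gives 4,5-diethyl-4-methyloctanoic acid.

4,5-diethyl-4-methyloctanoic acid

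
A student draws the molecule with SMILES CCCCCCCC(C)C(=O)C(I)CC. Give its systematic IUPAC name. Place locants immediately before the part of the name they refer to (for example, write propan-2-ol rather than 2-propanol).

Counting along the main chain through the carbonyl gives 12 carbons: the parent is dodecane.
The highest-priority functional group is a ketone (C=O on an internal carbon), so the name ends in -one.
The numbering direction is chosen so that numbering from this end puts the carbonyl group at C-4 rather than C-9.
This places the carbonyl at C-4; an iodo group at C-3; a methyl group at C-5.
The substituents are ordered alphabetically, ignoring any di-/tri- multipliers.
The name is 3-iodo-5-methyldodecan-4-one.

3-iodo-5-methyldodecan-4-one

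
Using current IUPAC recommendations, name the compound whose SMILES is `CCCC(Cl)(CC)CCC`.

The longest continuous carbon chain has 7 atoms, so the parent hydride is heptane.
The molecule is symmetric, so either numbering direction gives the same locants.
This places a chloro group at C-4; an ethyl group at C-4.
Substituent prefixes are cited in alphabetical order (multiplying prefixes like di-/tri- are ignored for ordering).
Assembling the pieces gives 4-chloro-4-ethylheptane.

4-chloro-4-ethylheptane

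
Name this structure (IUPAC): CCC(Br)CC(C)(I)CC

5-bromo-3-iodo-3-methylheptane

The parent chain contains 7 carbons (heptane).
The numbering direction is chosen so that the substituent locant set {3,3,5} is lower than {3,5,5} at the first point of difference.
This places a bromo group at C-5; an iodo group at C-3; a methyl group at C-3.
The substituents are ordered alphabetically, ignoring any di-/tri- multipliers.
Assembling the pieces gives 5-bromo-3-iodo-3-methylheptane.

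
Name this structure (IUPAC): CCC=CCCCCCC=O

dec-7-enal

The longest carbon chain that includes the –CHO group and the multiple bond has 10 carbons, so the parent hydride is decane.
An aldehyde (terminal –CHO) is the principal characteristic group, giving the suffix -al.
A C=C double bond in the chain gives the infix -ene-.
The numbering direction is chosen so that the aldehyde carbon is C-1 by definition.
With this numbering: the double bond between C-7 and C-8.
Putting it together: dec-7-enal.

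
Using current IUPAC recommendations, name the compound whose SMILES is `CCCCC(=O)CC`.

heptan-3-one

Counting along the main chain through the carbonyl gives 7 carbons: the parent is heptane.
A ketone (C=O on an internal carbon) is the principal characteristic group, giving the suffix -one.
The numbering direction is chosen so that numbering from this end puts the carbonyl group at C-3 rather than C-5.
This places the carbonyl at C-3.
Putting it together: heptan-3-one.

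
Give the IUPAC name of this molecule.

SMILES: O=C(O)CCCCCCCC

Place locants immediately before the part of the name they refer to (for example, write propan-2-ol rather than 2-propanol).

The longest carbon chain that includes the –COOH group has 9 carbons, so the parent hydride is nonane.
The highest-priority functional group is a carboxylic acid (terminal –COOH), so the name ends in -oic acid.
The numbering direction is chosen so that the carboxylic acid carbon is C-1 by definition.
The name is nonanoic acid.

nonanoic acid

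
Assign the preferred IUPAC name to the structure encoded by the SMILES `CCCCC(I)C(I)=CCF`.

The longest chain bearing the multiple bond is 8 carbons long (octane).
A C=C double bond in the chain gives the infix -ene-.
Number the chain so that numbering from this end puts the double bond at C-2 rather than C-6.
That gives the double bond between C-2 and C-3; a fluoro group at C-1; iodo groups at C-3 and C-4.
Prefixes are listed alphabetically: fluoro, iodo.
Assembling the pieces gives 1-fluoro-3,4-diiodooct-2-ene.

1-fluoro-3,4-diiodooct-2-ene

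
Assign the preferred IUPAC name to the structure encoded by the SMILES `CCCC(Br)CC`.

The longest carbon chain is 6 atoms: the parent is hexane.
Choose the numbering such that the substituent locant set {3} is lower than {4} at the first point of difference.
With this numbering: a bromo group at C-3.
Assembling the pieces gives 3-bromohexane.

3-bromohexane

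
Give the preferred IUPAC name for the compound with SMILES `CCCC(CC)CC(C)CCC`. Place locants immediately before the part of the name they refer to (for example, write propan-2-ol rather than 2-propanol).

4-ethyl-6-methylnonane

The longest continuous carbon chain has 9 atoms, so the parent hydride is nonane.
Number the chain so that the locant sets are identical either way, so the alphabetically earlier ethyl substituent takes the lower locant (4 rather than 6).
This places an ethyl group at C-4; a methyl group at C-6.
Prefixes are listed alphabetically: ethyl, methyl.
Putting it together: 4-ethyl-6-methylnonane.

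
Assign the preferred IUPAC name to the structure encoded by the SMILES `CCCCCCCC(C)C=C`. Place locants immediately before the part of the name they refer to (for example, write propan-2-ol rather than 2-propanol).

The longest carbon chain that includes the multiple bond has 10 carbons, so the parent hydride is decane.
There is one C=C double bond, indicated by the ending -ene.
Choose the numbering such that numbering from this end puts the double bond at C-1 rather than C-9.
With this numbering: the double bond between C-1 and C-2; a methyl group at C-3.
Assembling the pieces gives 3-methyldec-1-ene.

3-methyldec-1-ene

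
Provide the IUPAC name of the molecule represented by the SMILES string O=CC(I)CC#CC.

Counting along the main chain through the –CHO group and the multiple bond gives 6 carbons: the parent is hexane.
An aldehyde (terminal –CHO) is the principal characteristic group, giving the suffix -al.
A C≡C triple bond in the chain gives the infix -yne-.
Choose the numbering such that the aldehyde carbon is C-1 by definition.
With this numbering: the triple bond between C-4 and C-5; an iodo group at C-2.
Putting it together: 2-iodohex-4-ynal.

2-iodohex-4-ynal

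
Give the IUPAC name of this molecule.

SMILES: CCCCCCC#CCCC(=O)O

undec-4-ynoic acid

The longest chain bearing the –COOH group and the multiple bond is 11 carbons long (undecane).
A carboxylic acid (terminal –COOH) is the principal characteristic group, giving the suffix -oic acid.
A C≡C triple bond in the chain gives the infix -yne-.
Choose the numbering such that the carboxylic acid carbon is C-1 by definition.
That gives the triple bond between C-4 and C-5.
Putting it together: undec-4-ynoic acid.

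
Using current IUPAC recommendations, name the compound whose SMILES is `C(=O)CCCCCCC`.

Counting along the main chain through the –CHO group gives 8 carbons: the parent is octane.
An aldehyde (terminal –CHO) is the principal characteristic group, giving the suffix -al.
Number the chain so that the aldehyde carbon is C-1 by definition.
Putting it together: octanal.

octanal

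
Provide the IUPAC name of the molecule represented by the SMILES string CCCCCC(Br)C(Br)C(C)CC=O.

The longest carbon chain that includes the –CHO group has 10 carbons, so the parent hydride is decane.
An aldehyde (terminal –CHO) is the principal characteristic group, giving the suffix -al.
Choose the numbering such that the aldehyde carbon is C-1 by definition.
This places bromo groups at C-4 and C-5; a methyl group at C-3.
The substituents are ordered alphabetically, ignoring any di-/tri- multipliers.
Assembling the pieces gives 4,5-dibromo-3-methyldecanal.

4,5-dibromo-3-methyldecanal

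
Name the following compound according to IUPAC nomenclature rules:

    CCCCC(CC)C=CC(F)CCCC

Counting along the main chain through the multiple bond gives 12 carbons: the parent is dodecane.
There is one C=C double bond, indicated by the ending -ene.
The numbering direction is chosen so that the locant sets are identical either way, so the alphabetically earlier ethyl substituent takes the lower locant (5 rather than 8).
This places the double bond between C-6 and C-7; an ethyl group at C-5; a fluoro group at C-8.
Prefixes are listed alphabetically: ethyl, fluoro.
The name is 5-ethyl-8-fluorododec-6-ene.

5-ethyl-8-fluorododec-6-ene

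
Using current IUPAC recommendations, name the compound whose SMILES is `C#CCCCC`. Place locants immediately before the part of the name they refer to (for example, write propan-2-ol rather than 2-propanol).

The longest carbon chain that includes the multiple bond has 6 carbons, so the parent hydride is hexane.
A C≡C triple bond in the chain gives the infix -yne-.
The numbering direction is chosen so that numbering from this end puts the triple bond at C-1 rather than C-5.
With this numbering: the triple bond between C-1 and C-2.
Putting it together: hex-1-yne.

hex-1-yne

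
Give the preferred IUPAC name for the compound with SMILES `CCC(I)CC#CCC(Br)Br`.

The longest chain bearing the multiple bond is 8 carbons long (octane).
The chain contains a C≡C triple bond, so the unsaturation ending is -yne.
The numbering direction is chosen so that numbering from this end puts the triple bond at C-3 rather than C-5.
That gives the triple bond between C-3 and C-4; two bromo groups at C-1; an iodo group at C-6.
Substituent prefixes are cited in alphabetical order (multiplying prefixes like di-/tri- are ignored for ordering).
Assembling the pieces gives 1,1-dibromo-6-iodooct-3-yne.

1,1-dibromo-6-iodooct-3-yne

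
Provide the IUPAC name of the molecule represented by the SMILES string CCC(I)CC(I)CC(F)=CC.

Counting along the main chain through the multiple bond gives 9 carbons: the parent is nonane.
There is one C=C double bond, indicated by the ending -ene.
Choose the numbering such that numbering from this end puts the double bond at C-2 rather than C-7.
That gives the double bond between C-2 and C-3; a fluoro group at C-3; iodo groups at C-5 and C-7.
Prefixes are listed alphabetically: fluoro, iodo.
Assembling the pieces gives 3-fluoro-5,7-diiodonon-2-ene.

3-fluoro-5,7-diiodonon-2-ene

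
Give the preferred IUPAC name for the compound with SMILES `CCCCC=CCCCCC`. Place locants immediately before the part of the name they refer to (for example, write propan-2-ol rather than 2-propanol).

undec-5-ene

The longest carbon chain that includes the multiple bond has 11 carbons, so the parent hydride is undecane.
There is one C=C double bond, indicated by the ending -ene.
The numbering direction is chosen so that numbering from this end puts the double bond at C-5 rather than C-6.
That gives the double bond between C-5 and C-6.
Putting it together: undec-5-ene.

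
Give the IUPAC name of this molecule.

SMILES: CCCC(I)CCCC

4-iodooctane

The longest carbon chain is 8 atoms: the parent is octane.
The numbering direction is chosen so that the substituent locant set {4} is lower than {5} at the first point of difference.
That gives an iodo group at C-4.
Assembling the pieces gives 4-iodooctane.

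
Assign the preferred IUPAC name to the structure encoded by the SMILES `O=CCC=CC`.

pent-3-enal

The longest carbon chain that includes the –CHO group and the multiple bond has 5 carbons, so the parent hydride is pentane.
The principal characteristic group is an aldehyde (terminal –CHO), named with the suffix -al.
The chain contains a C=C double bond, so the unsaturation ending is -ene.
Number the chain so that the aldehyde carbon is C-1 by definition.
With this numbering: the double bond between C-3 and C-4.
Assembling the pieces gives pent-3-enal.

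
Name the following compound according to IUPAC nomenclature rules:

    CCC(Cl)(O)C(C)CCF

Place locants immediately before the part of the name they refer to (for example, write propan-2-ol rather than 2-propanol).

The longest carbon chain that includes the –OH group has 6 carbons, so the parent hydride is hexane.
The highest-priority functional group is an alcohol (–OH), so the name ends in -ol.
The numbering direction is chosen so that numbering from this end puts the hydroxyl group at C-3 rather than C-4.
With this numbering: the hydroxyl at C-3; a chloro group at C-3; a fluoro group at C-6; a methyl group at C-4.
The substituents are ordered alphabetically, ignoring any di-/tri- multipliers.
Assembling the pieces gives 3-chloro-6-fluoro-4-methylhexan-3-ol.

3-chloro-6-fluoro-4-methylhexan-3-ol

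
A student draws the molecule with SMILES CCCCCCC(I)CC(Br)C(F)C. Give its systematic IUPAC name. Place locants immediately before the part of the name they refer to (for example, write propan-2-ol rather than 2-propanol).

The parent chain contains 11 carbons (undecane).
The numbering direction is chosen so that the substituent locant set {2,3,5} is lower than {7,9,10} at the first point of difference.
This places a bromo group at C-3; a fluoro group at C-2; an iodo group at C-5.
Substituent prefixes are cited in alphabetical order (multiplying prefixes like di-/tri- are ignored for ordering).
Putting it together: 3-bromo-2-fluoro-5-iodoundecane.

3-bromo-2-fluoro-5-iodoundecane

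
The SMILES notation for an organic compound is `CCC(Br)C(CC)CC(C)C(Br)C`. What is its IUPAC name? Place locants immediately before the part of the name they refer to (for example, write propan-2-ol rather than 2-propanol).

The parent chain contains 8 carbons (octane).
Number the chain so that the substituent locant set {2,3,5,6} is lower than {3,4,6,7} at the first point of difference.
This places bromo groups at C-2 and C-6; an ethyl group at C-5; a methyl group at C-3.
The substituents are ordered alphabetically, ignoring any di-/tri- multipliers.
Assembling the pieces gives 2,6-dibromo-5-ethyl-3-methyloctane.

2,6-dibromo-5-ethyl-3-methyloctane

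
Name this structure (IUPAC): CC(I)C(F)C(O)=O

The longest chain bearing the –COOH group is 4 carbons long (butane).
The highest-priority functional group is a carboxylic acid (terminal –COOH), so the name ends in -oic acid.
Number the chain so that the carboxylic acid carbon is C-1 by definition.
With this numbering: a fluoro group at C-2; an iodo group at C-3.
Substituent prefixes are cited in alphabetical order (multiplying prefixes like di-/tri- are ignored for ordering).
Putting it together: 2-fluoro-3-iodobutanoic acid.

2-fluoro-3-iodobutanoic acid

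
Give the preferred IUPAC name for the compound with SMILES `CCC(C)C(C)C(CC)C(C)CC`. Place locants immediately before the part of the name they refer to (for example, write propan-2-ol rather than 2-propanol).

The parent chain contains 8 carbons (octane).
Choose the numbering such that the locant sets are identical either way, so the alphabetically earlier ethyl substituent takes the lower locant (4 rather than 5).
With this numbering: an ethyl group at C-4; methyl groups at C-3 and C-5 and C-6.
The substituents are ordered alphabetically, ignoring any di-/tri- multipliers.
Putting it together: 4-ethyl-3,5,6-trimethyloctane.

4-ethyl-3,5,6-trimethyloctane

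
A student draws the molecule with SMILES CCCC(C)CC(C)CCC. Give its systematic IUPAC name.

The longest continuous carbon chain has 9 atoms, so the parent hydride is nonane.
The molecule is symmetric, so either numbering direction gives the same locants.
With this numbering: methyl groups at C-4 and C-6.
Putting it together: 4,6-dimethylnonane.

4,6-dimethylnonane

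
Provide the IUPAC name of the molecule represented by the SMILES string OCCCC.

butan-1-ol

The longest chain bearing the –OH group is 4 carbons long (butane).
The highest-priority functional group is an alcohol (–OH), so the name ends in -ol.
Number the chain so that numbering from this end puts the hydroxyl group at C-1 rather than C-4.
With this numbering: the hydroxyl at C-1.
The name is butan-1-ol.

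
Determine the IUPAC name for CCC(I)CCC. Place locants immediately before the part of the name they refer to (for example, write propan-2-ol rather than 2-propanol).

The longest carbon chain is 6 atoms: the parent is hexane.
The numbering direction is chosen so that the substituent locant set {3} is lower than {4} at the first point of difference.
That gives an iodo group at C-3.
Assembling the pieces gives 3-iodohexane.

3-iodohexane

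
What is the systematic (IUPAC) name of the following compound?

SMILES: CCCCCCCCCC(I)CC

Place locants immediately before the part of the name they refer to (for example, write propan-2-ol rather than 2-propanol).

3-iodododecane

The longest continuous carbon chain has 12 atoms, so the parent hydride is dodecane.
The numbering direction is chosen so that the substituent locant set {3} is lower than {10} at the first point of difference.
With this numbering: an iodo group at C-3.
Assembling the pieces gives 3-iodododecane.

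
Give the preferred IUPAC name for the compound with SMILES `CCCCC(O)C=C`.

hept-1-en-3-ol

Counting along the main chain through the –OH group and the multiple bond gives 7 carbons: the parent is heptane.
The principal characteristic group is an alcohol (–OH), named with the suffix -ol.
The chain contains a C=C double bond, so the unsaturation ending is -ene.
Choose the numbering such that numbering from this end puts the hydroxyl group at C-3 rather than C-5.
That gives the hydroxyl at C-3; the double bond between C-1 and C-2.
The name is hept-1-en-3-ol.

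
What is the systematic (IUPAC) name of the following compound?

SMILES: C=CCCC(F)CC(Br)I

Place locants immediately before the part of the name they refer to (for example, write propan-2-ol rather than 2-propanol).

7-bromo-5-fluoro-7-iodohept-1-ene

Counting along the main chain through the multiple bond gives 7 carbons: the parent is heptane.
There is one C=C double bond, indicated by the ending -ene.
The numbering direction is chosen so that numbering from this end puts the double bond at C-1 rather than C-6.
With this numbering: the double bond between C-1 and C-2; a bromo group at C-7; a fluoro group at C-5; an iodo group at C-7.
Prefixes are listed alphabetically: bromo, fluoro, iodo.
Putting it together: 7-bromo-5-fluoro-7-iodohept-1-ene.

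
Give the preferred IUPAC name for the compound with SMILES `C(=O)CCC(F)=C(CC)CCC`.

The longest carbon chain that includes the –CHO group and the multiple bond has 8 carbons, so the parent hydride is octane.
The principal characteristic group is an aldehyde (terminal –CHO), named with the suffix -al.
There is one C=C double bond, indicated by the ending -ene.
Choose the numbering such that the aldehyde carbon is C-1 by definition.
This places the double bond between C-4 and C-5; an ethyl group at C-5; a fluoro group at C-4.
The substituents are ordered alphabetically, ignoring any di-/tri- multipliers.
Putting it together: 5-ethyl-4-fluorooct-4-enal.

5-ethyl-4-fluorooct-4-enal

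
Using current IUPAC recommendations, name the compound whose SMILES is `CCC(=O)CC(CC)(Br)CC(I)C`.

5-bromo-5-ethyl-7-iodooctan-3-one

Counting along the main chain through the carbonyl gives 8 carbons: the parent is octane.
The highest-priority functional group is a ketone (C=O on an internal carbon), so the name ends in -one.
Number the chain so that numbering from this end puts the carbonyl group at C-3 rather than C-6.
With this numbering: the carbonyl at C-3; a bromo group at C-5; an ethyl group at C-5; an iodo group at C-7.
Substituent prefixes are cited in alphabetical order (multiplying prefixes like di-/tri- are ignored for ordering).
Assembling the pieces gives 5-bromo-5-ethyl-7-iodooctan-3-one.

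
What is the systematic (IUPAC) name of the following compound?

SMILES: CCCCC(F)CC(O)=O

3-fluoroheptanoic acid

Counting along the main chain through the –COOH group gives 7 carbons: the parent is heptane.
The highest-priority functional group is a carboxylic acid (terminal –COOH), so the name ends in -oic acid.
Number the chain so that the carboxylic acid carbon is C-1 by definition.
With this numbering: a fluoro group at C-3.
The name is 3-fluoroheptanoic acid.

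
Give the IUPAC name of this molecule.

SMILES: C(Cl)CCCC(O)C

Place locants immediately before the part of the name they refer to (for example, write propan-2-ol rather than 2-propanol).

6-chlorohexan-2-ol

Counting along the main chain through the –OH group gives 6 carbons: the parent is hexane.
The highest-priority functional group is an alcohol (–OH), so the name ends in -ol.
The numbering direction is chosen so that numbering from this end puts the hydroxyl group at C-2 rather than C-5.
That gives the hydroxyl at C-2; a chloro group at C-6.
Putting it together: 6-chlorohexan-2-ol.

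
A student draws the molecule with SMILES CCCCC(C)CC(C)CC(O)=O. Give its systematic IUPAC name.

Counting along the main chain through the –COOH group gives 9 carbons: the parent is nonane.
The principal characteristic group is a carboxylic acid (terminal –COOH), named with the suffix -oic acid.
The numbering direction is chosen so that the carboxylic acid carbon is C-1 by definition.
With this numbering: methyl groups at C-3 and C-5.
The name is 3,5-dimethylnonanoic acid.

3,5-dimethylnonanoic acid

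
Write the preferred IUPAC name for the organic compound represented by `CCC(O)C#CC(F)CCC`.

Counting along the main chain through the –OH group and the multiple bond gives 9 carbons: the parent is nonane.
The principal characteristic group is an alcohol (–OH), named with the suffix -ol.
A C≡C triple bond in the chain gives the infix -yne-.
Number the chain so that numbering from this end puts the hydroxyl group at C-3 rather than C-7.
With this numbering: the hydroxyl at C-3; the triple bond between C-4 and C-5; a fluoro group at C-6.
Putting it together: 6-fluoronon-4-yn-3-ol.

6-fluoronon-4-yn-3-ol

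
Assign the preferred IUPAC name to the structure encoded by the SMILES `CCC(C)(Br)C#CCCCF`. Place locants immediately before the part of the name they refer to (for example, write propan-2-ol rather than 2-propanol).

6-bromo-1-fluoro-6-methyloct-4-yne

Counting along the main chain through the multiple bond gives 8 carbons: the parent is octane.
There is one C≡C triple bond, indicated by the ending -yne.
The numbering direction is chosen so that the substituent locant set {1,6,6} is lower than {3,3,8} at the first point of difference.
This places the triple bond between C-4 and C-5; a bromo group at C-6; a fluoro group at C-1; a methyl group at C-6.
Substituent prefixes are cited in alphabetical order (multiplying prefixes like di-/tri- are ignored for ordering).
Assembling the pieces gives 6-bromo-1-fluoro-6-methyloct-4-yne.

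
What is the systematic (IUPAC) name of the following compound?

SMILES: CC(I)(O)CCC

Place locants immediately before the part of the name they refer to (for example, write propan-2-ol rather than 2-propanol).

2-iodopentan-2-ol

Counting along the main chain through the –OH group gives 5 carbons: the parent is pentane.
An alcohol (–OH) is the principal characteristic group, giving the suffix -ol.
Number the chain so that numbering from this end puts the hydroxyl group at C-2 rather than C-4.
That gives the hydroxyl at C-2; an iodo group at C-2.
Putting it together: 2-iodopentan-2-ol.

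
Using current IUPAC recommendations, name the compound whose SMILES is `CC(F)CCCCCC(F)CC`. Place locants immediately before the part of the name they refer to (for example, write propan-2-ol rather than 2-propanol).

The longest carbon chain is 10 atoms: the parent is decane.
Number the chain so that the substituent locant set {2,8} is lower than {3,9} at the first point of difference.
This places fluoro groups at C-2 and C-8.
Putting it together: 2,8-difluorodecane.

2,8-difluorodecane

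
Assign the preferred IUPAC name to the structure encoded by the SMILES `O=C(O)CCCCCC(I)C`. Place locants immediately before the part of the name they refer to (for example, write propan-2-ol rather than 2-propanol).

The longest carbon chain that includes the –COOH group has 8 carbons, so the parent hydride is octane.
The highest-priority functional group is a carboxylic acid (terminal –COOH), so the name ends in -oic acid.
Choose the numbering such that the carboxylic acid carbon is C-1 by definition.
That gives an iodo group at C-7.
Putting it together: 7-iodooctanoic acid.

7-iodooctanoic acid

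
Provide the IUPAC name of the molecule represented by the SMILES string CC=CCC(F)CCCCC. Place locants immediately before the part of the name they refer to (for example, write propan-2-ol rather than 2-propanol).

The longest chain bearing the multiple bond is 10 carbons long (decane).
A C=C double bond in the chain gives the infix -ene-.
Choose the numbering such that numbering from this end puts the double bond at C-2 rather than C-8.
With this numbering: the double bond between C-2 and C-3; a fluoro group at C-5.
Putting it together: 5-fluorodec-2-ene.

5-fluorodec-2-ene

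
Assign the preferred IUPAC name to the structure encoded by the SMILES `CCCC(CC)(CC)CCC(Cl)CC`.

The parent chain contains 9 carbons (nonane).
The numbering direction is chosen so that the substituent locant set {3,6,6} is lower than {4,4,7} at the first point of difference.
With this numbering: a chloro group at C-3; two ethyl groups at C-6.
The substituents are ordered alphabetically, ignoring any di-/tri- multipliers.
Putting it together: 3-chloro-6,6-diethylnonane.

3-chloro-6,6-diethylnonane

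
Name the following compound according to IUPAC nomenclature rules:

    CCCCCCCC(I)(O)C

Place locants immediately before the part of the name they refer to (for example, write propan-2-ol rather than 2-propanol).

The longest carbon chain that includes the –OH group has 9 carbons, so the parent hydride is nonane.
An alcohol (–OH) is the principal characteristic group, giving the suffix -ol.
Choose the numbering such that numbering from this end puts the hydroxyl group at C-2 rather than C-8.
This places the hydroxyl at C-2; an iodo group at C-2.
Assembling the pieces gives 2-iodononan-2-ol.

2-iodononan-2-ol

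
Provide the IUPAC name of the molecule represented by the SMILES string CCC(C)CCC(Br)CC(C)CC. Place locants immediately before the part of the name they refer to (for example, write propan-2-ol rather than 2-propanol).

The longest carbon chain is 10 atoms: the parent is decane.
Choose the numbering such that the substituent locant set {3,5,8} is lower than {3,6,8} at the first point of difference.
With this numbering: a bromo group at C-5; methyl groups at C-3 and C-8.
Substituent prefixes are cited in alphabetical order (multiplying prefixes like di-/tri- are ignored for ordering).
The name is 5-bromo-3,8-dimethyldecane.

5-bromo-3,8-dimethyldecane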